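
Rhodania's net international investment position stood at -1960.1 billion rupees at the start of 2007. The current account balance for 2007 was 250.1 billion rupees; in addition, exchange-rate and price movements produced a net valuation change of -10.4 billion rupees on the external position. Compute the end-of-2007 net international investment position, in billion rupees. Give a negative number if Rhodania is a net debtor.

-1720.4

Change in NIIP = current account + net valuation change = 250.1 + (-10.4) = 239.7
End-of-year NIIP = -1960.1 + 239.7 = -1720.4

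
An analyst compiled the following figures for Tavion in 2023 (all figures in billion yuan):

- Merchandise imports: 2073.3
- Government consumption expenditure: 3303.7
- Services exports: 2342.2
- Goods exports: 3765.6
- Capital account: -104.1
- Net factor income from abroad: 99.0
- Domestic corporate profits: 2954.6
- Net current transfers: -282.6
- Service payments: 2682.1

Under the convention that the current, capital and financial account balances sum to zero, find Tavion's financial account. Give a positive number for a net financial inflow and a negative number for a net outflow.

Goods balance = 3765.6 - 2073.3 = 1692.3
Services balance = 2342.2 - 2682.1 = -339.9
Trade balance (goods + services) = 1692.3 + (-339.9) = 1352.4
Net primary income = 99.0
Net secondary income = -282.6
Current account = 1352.4 + 99.0 + (-282.6) = 1168.8
Financial account = -(1168.8 + (-104.1)) = -1064.7

-1064.7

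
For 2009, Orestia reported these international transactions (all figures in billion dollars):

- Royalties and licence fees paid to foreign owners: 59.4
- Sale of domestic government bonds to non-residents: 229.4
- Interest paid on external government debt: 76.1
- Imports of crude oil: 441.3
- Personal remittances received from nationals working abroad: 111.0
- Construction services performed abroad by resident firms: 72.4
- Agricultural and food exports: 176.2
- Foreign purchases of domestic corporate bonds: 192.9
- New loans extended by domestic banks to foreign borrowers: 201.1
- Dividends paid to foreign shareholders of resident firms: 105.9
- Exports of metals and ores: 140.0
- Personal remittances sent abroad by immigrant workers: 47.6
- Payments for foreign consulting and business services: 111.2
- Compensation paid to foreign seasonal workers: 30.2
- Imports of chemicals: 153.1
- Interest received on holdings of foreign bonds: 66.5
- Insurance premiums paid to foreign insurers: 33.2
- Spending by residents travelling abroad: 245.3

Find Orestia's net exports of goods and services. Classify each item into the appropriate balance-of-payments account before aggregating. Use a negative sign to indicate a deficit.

Goods: -441.3 + 176.2 - 153.1 + 140.0 = -278.2
Services: -245.3 - 111.2 - 33.2 - 59.4 + 72.4 = -376.7
Trade balance = -278.2 + (-376.7) = -654.9
(Excluded from the trade balance — financial account: sale of domestic government bonds to non-residents 229.4, foreign purchases of domestic corporate bonds 192.9, new loans extended by domestic banks to foreign borrowers 201.1; primary income: interest paid on external government debt 76.1, dividends paid to foreign shareholders of resident firms 105.9, compensation paid to foreign seasonal workers 30.2, interest received on holdings of foreign bonds 66.5; secondary income: personal remittances received from nationals working abroad 111.0, personal remittances sent abroad by immigrant workers 47.6.)

-654.9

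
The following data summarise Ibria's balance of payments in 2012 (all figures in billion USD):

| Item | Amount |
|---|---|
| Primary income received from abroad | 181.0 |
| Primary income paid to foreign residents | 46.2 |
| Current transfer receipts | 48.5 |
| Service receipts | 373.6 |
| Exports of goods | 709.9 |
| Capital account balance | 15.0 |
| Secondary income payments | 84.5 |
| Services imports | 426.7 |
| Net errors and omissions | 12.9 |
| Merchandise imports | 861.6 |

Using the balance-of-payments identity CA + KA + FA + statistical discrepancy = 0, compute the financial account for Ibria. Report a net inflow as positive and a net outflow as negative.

Goods balance = 709.9 - 861.6 = -151.7
Services balance = 373.6 - 426.7 = -53.1
Trade balance (goods + services) = -151.7 + (-53.1) = -204.8
Net primary income = 181.0 - 46.2 = 134.8
Net secondary income = 48.5 - 84.5 = -36.0
Current account = -204.8 + 134.8 + (-36.0) = -106.0
Financial account = -(-106.0 + 15.0 + 12.9) = 78.1

78.1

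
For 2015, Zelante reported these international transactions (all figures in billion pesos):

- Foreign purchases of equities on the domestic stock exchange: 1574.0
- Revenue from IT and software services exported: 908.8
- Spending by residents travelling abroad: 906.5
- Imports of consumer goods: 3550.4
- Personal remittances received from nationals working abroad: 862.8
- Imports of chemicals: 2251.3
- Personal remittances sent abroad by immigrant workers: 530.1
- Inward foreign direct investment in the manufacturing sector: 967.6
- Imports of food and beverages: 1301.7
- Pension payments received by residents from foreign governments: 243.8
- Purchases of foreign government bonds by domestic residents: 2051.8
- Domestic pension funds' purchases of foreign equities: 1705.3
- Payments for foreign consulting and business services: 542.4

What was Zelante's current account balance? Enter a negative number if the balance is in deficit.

Goods: -2251.3 - 1301.7 - 3550.4 = -7103.4
Services: 908.8 - 906.5 - 542.4 = -540.1
Secondary income: 243.8 + 862.8 - 530.1 = 576.5
Current account = (-7103.4) + (-540.1) + 576.5 = -7067.0
(Excluded from the current account — financial account: foreign purchases of equities on the domestic stock exchange 1574.0, inward foreign direct investment in the manufacturing sector 967.6, purchases of foreign government bonds by domestic residents 2051.8, domestic pension funds' purchases of foreign equities 1705.3.)

-7067.0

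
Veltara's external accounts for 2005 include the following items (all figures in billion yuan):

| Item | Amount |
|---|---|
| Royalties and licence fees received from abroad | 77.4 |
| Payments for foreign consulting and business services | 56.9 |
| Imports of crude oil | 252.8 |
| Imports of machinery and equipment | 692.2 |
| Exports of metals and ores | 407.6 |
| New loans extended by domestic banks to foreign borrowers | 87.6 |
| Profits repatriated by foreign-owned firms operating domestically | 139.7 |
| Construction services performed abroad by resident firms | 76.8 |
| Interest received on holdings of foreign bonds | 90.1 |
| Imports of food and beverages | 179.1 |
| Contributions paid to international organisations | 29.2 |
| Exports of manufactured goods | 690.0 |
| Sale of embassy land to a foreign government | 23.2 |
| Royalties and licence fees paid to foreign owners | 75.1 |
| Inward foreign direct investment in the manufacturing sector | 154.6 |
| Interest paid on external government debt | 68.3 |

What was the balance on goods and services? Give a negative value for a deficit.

-4.3

Goods: -692.2 - 179.1 - 252.8 + 407.6 + 690.0 = -26.5
Services: 76.8 - 75.1 - 56.9 + 77.4 = 22.2
Trade balance = -26.5 + 22.2 = -4.3
(Excluded from the trade balance — financial account: new loans extended by domestic banks to foreign borrowers 87.6, inward foreign direct investment in the manufacturing sector 154.6; primary income: profits repatriated by foreign-owned firms operating domestically 139.7, interest received on holdings of foreign bonds 90.1, interest paid on external government debt 68.3; secondary income: contributions paid to international organisations 29.2; capital account: sale of embassy land to a foreign government 23.2.)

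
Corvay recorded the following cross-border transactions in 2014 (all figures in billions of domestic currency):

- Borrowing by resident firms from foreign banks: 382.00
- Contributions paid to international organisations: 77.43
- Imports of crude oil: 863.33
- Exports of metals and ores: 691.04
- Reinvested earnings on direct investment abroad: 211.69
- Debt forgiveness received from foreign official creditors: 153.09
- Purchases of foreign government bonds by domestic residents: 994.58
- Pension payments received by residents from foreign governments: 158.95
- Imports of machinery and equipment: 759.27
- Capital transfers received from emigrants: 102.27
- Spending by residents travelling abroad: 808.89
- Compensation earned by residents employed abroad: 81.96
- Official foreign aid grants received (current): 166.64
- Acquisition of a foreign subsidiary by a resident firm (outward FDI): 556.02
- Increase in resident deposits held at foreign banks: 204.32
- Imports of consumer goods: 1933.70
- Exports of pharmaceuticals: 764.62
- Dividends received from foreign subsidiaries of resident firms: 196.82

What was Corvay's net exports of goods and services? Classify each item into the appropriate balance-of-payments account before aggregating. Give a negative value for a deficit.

-2909.53

Goods: 691.04 - 759.27 - 863.33 + 764.62 - 1933.70 = -2100.64
Services: -808.89
Trade balance = -2100.64 + (-808.89) = -2909.53
(Excluded from the trade balance — financial account: borrowing by resident firms from foreign banks 382.00, purchases of foreign government bonds by domestic residents 994.58, acquisition of a foreign subsidiary by a resident firm (outward FDI) 556.02, increase in resident deposits held at foreign banks 204.32; secondary income: contributions paid to international organisations 77.43, pension payments received by residents from foreign governments 158.95, official foreign aid grants received (current) 166.64; primary income: reinvested earnings on direct investment abroad 211.69, compensation earned by residents employed abroad 81.96, dividends received from foreign subsidiaries of resident firms 196.82; capital account: debt forgiveness received from foreign official creditors 153.09, capital transfers received from emigrants 102.27.)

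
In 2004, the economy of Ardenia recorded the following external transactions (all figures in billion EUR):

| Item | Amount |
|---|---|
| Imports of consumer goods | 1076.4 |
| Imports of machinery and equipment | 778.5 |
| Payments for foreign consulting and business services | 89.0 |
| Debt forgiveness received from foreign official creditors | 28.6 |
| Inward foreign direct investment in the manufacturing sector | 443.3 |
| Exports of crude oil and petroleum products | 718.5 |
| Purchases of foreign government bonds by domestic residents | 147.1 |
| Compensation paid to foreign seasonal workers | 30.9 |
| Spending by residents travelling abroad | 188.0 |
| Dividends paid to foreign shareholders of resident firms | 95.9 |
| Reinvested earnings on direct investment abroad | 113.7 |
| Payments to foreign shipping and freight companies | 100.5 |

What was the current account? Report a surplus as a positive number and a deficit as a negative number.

-1527.0

Goods: 718.5 - 778.5 - 1076.4 = -1136.4
Services: -89.0 - 100.5 - 188.0 = -377.5
Primary income: 113.7 - 30.9 - 95.9 = -13.1
Current account = (-1136.4) + (-377.5) + (-13.1) = -1527.0
(Excluded from the current account — capital account: debt forgiveness received from foreign official creditors 28.6; financial account: inward foreign direct investment in the manufacturing sector 443.3, purchases of foreign government bonds by domestic residents 147.1.)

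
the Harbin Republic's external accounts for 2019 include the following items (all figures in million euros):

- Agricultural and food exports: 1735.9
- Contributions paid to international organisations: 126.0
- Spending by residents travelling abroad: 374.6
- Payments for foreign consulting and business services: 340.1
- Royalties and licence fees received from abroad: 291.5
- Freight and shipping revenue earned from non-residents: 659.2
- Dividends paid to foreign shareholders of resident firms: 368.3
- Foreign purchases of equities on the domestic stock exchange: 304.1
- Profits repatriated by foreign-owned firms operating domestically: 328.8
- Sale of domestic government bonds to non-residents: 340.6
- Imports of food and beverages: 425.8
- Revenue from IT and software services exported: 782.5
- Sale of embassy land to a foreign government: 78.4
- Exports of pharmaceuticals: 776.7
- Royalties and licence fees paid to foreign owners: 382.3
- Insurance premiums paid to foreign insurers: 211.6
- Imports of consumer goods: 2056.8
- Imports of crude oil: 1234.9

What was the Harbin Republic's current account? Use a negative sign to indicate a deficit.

-1603.4

Goods: -2056.8 + 1735.9 - 425.8 - 1234.9 + 776.7 = -1204.9
Services: 291.5 - 382.3 - 340.1 + 782.5 - 211.6 - 374.6 + 659.2 = 424.6
Primary income: -368.3 - 328.8 = -697.1
Secondary income: -126.0
Current account = (-1204.9) + 424.6 + (-697.1) + (-126.0) = -1603.4
(Excluded from the current account — financial account: foreign purchases of equities on the domestic stock exchange 304.1, sale of domestic government bonds to non-residents 340.6; capital account: sale of embassy land to a foreign government 78.4.)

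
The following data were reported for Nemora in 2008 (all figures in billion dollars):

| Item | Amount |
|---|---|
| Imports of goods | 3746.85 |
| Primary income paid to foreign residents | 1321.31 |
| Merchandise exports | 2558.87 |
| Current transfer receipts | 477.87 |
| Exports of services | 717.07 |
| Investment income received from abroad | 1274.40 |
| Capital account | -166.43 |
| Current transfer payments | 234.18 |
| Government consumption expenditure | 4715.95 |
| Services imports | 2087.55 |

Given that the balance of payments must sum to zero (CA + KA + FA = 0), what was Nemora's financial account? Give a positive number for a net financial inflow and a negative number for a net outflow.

2528.11

Goods balance = 2558.87 - 3746.85 = -1187.98
Services balance = 717.07 - 2087.55 = -1370.48
Trade balance (goods + services) = -1187.98 + (-1370.48) = -2558.46
Net primary income = 1274.40 - 1321.31 = -46.91
Net secondary income = 477.87 - 234.18 = 243.69
Current account = -2558.46 + (-46.91) + 243.69 = -2361.68
Financial account = -(-2361.68 + (-166.43)) = 2528.11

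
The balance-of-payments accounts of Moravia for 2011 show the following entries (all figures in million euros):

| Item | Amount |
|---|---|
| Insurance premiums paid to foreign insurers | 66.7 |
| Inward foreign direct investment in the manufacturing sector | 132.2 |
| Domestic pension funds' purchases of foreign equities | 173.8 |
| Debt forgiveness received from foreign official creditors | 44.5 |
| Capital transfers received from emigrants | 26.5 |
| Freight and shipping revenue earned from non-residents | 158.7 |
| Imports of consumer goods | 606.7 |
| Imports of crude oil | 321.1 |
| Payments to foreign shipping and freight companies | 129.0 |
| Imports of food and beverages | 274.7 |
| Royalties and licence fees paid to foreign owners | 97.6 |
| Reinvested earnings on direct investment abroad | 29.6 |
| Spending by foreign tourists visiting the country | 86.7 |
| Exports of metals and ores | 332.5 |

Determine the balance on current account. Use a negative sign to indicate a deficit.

Goods: 332.5 - 321.1 - 274.7 - 606.7 = -870.0
Services: -129.0 + 86.7 + 158.7 - 97.6 - 66.7 = -47.9
Primary income: 29.6
Current account = (-870.0) + (-47.9) + 29.6 = -888.3
(Excluded from the current account — financial account: inward foreign direct investment in the manufacturing sector 132.2, domestic pension funds' purchases of foreign equities 173.8; capital account: debt forgiveness received from foreign official creditors 44.5, capital transfers received from emigrants 26.5.)

-888.3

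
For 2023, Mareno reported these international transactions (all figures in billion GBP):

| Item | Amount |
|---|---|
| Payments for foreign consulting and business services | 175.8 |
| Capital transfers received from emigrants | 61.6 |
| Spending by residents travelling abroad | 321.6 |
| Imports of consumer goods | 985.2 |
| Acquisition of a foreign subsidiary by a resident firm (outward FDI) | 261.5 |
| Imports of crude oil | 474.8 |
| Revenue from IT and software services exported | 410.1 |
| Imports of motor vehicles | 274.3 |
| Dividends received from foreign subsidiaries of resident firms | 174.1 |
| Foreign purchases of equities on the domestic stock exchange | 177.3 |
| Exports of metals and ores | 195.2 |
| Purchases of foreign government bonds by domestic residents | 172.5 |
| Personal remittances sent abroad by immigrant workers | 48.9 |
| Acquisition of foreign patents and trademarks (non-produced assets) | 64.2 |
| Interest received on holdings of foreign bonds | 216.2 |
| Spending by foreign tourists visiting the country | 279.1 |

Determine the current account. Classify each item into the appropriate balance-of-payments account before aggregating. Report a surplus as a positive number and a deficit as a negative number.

Goods: -274.3 + 195.2 - 474.8 - 985.2 = -1539.1
Services: -321.6 + 410.1 - 175.8 + 279.1 = 191.8
Primary income: 216.2 + 174.1 = 390.3
Secondary income: -48.9
Current account = (-1539.1) + 191.8 + 390.3 + (-48.9) = -1005.9
(Excluded from the current account — capital account: capital transfers received from emigrants 61.6, acquisition of foreign patents and trademarks (non-produced assets) 64.2; financial account: acquisition of a foreign subsidiary by a resident firm (outward FDI) 261.5, foreign purchases of equities on the domestic stock exchange 177.3, purchases of foreign government bonds by domestic residents 172.5.)

-1005.9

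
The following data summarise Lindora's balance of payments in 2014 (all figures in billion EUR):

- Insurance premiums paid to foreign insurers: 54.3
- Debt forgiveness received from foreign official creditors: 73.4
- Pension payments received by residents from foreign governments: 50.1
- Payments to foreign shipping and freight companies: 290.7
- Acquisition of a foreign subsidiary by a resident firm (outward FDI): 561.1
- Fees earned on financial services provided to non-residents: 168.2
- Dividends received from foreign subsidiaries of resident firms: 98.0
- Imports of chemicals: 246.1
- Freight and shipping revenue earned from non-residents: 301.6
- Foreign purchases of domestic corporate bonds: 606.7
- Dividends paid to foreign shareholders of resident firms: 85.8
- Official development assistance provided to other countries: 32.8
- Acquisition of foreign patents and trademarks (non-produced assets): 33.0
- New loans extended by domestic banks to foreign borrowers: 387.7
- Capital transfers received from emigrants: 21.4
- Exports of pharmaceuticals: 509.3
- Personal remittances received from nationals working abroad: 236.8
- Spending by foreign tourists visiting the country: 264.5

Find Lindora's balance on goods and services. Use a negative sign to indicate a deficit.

Goods: -246.1 + 509.3 = 263.2
Services: 264.5 - 54.3 + 168.2 - 290.7 + 301.6 = 389.3
Trade balance = 263.2 + 389.3 = 652.5
(Excluded from the trade balance — capital account: debt forgiveness received from foreign official creditors 73.4, acquisition of foreign patents and trademarks (non-produced assets) 33.0, capital transfers received from emigrants 21.4; secondary income: pension payments received by residents from foreign governments 50.1, official development assistance provided to other countries 32.8, personal remittances received from nationals working abroad 236.8; financial account: acquisition of a foreign subsidiary by a resident firm (outward FDI) 561.1, foreign purchases of domestic corporate bonds 606.7, new loans extended by domestic banks to foreign borrowers 387.7; primary income: dividends received from foreign subsidiaries of resident firms 98.0, dividends paid to foreign shareholders of resident firms 85.8.)

652.5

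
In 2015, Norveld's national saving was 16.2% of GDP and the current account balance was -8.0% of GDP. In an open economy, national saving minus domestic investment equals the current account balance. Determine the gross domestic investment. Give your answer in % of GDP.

24.2

I = S - CA = 16.2 - (-8.0) = 24.2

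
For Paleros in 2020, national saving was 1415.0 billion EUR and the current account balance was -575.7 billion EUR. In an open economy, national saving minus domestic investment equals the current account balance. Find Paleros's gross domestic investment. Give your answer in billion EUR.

1990.7

I = S - CA = 1415.0 - (-575.7) = 1990.7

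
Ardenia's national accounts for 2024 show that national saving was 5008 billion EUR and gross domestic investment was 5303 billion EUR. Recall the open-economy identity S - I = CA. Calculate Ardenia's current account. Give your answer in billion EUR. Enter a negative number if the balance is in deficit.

CA = S - I = 5008 - 5303 = -295

-295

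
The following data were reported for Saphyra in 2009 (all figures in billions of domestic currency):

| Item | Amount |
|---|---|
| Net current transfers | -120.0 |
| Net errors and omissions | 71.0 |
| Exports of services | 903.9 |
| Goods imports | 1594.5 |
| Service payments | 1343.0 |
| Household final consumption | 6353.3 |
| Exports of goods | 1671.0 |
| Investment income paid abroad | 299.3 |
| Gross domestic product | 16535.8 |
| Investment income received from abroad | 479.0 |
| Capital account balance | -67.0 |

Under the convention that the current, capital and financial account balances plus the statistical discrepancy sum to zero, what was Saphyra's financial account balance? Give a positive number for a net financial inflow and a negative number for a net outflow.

298.9

Goods balance = 1671.0 - 1594.5 = 76.5
Services balance = 903.9 - 1343.0 = -439.1
Trade balance (goods + services) = 76.5 + (-439.1) = -362.6
Net primary income = 479.0 - 299.3 = 179.7
Net secondary income = -120.0
Current account = -362.6 + 179.7 + (-120.0) = -302.9
Financial account = -(-302.9 + (-67.0) + 71.0) = 298.9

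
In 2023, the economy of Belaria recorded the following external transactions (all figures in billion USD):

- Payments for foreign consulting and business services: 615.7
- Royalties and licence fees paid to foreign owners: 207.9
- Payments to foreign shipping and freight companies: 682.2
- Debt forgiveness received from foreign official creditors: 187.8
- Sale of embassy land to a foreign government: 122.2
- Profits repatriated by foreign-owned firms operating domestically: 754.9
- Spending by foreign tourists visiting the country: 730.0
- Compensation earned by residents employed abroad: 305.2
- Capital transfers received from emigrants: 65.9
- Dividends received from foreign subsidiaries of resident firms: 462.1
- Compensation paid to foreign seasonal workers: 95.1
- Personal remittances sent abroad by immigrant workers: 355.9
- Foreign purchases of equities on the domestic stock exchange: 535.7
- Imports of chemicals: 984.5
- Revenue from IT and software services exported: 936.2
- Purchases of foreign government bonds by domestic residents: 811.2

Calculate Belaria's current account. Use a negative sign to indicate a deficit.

-1262.7

Goods: -984.5
Services: -207.9 + 730.0 - 682.2 - 615.7 + 936.2 = 160.4
Primary income: 462.1 - 754.9 - 95.1 + 305.2 = -82.7
Secondary income: -355.9
Current account = (-984.5) + 160.4 + (-82.7) + (-355.9) = -1262.7
(Excluded from the current account — capital account: debt forgiveness received from foreign official creditors 187.8, sale of embassy land to a foreign government 122.2, capital transfers received from emigrants 65.9; financial account: foreign purchases of equities on the domestic stock exchange 535.7, purchases of foreign government bonds by domestic residents 811.2.)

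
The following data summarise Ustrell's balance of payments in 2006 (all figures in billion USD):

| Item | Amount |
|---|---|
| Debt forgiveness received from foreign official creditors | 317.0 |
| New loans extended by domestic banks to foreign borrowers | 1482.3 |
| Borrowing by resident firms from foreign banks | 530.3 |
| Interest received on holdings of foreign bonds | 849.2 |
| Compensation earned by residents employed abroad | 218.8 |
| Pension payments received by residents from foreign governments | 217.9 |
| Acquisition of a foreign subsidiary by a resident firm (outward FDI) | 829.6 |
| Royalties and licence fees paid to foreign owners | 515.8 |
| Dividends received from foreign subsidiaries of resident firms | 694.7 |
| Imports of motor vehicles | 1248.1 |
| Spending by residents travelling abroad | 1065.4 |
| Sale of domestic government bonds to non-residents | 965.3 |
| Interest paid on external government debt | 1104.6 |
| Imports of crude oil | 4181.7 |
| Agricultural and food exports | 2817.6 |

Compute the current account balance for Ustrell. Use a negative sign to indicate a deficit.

-3317.4

Goods: -1248.1 - 4181.7 + 2817.6 = -2612.2
Services: -1065.4 - 515.8 = -1581.2
Primary income: 218.8 + 849.2 - 1104.6 + 694.7 = 658.1
Secondary income: 217.9
Current account = (-2612.2) + (-1581.2) + 658.1 + 217.9 = -3317.4
(Excluded from the current account — capital account: debt forgiveness received from foreign official creditors 317.0; financial account: new loans extended by domestic banks to foreign borrowers 1482.3, borrowing by resident firms from foreign banks 530.3, acquisition of a foreign subsidiary by a resident firm (outward FDI) 829.6, sale of domestic government bonds to non-residents 965.3.)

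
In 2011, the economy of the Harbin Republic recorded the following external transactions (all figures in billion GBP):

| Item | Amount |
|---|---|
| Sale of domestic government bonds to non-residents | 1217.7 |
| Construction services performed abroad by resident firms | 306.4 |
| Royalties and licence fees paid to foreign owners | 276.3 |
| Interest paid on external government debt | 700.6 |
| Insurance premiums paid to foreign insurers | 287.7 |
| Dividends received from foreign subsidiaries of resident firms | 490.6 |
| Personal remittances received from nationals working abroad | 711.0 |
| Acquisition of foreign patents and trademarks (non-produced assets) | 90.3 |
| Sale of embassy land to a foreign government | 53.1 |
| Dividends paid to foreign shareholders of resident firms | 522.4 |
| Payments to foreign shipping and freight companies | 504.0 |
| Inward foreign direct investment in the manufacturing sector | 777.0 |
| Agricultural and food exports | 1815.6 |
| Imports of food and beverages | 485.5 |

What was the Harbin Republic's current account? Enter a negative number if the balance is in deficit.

Goods: 1815.6 - 485.5 = 1330.1
Services: 306.4 - 504.0 - 287.7 - 276.3 = -761.6
Primary income: 490.6 - 522.4 - 700.6 = -732.4
Secondary income: 711.0
Current account = 1330.1 + (-761.6) + (-732.4) + 711.0 = 547.1
(Excluded from the current account — financial account: sale of domestic government bonds to non-residents 1217.7, inward foreign direct investment in the manufacturing sector 777.0; capital account: acquisition of foreign patents and trademarks (non-produced assets) 90.3, sale of embassy land to a foreign government 53.1.)

547.1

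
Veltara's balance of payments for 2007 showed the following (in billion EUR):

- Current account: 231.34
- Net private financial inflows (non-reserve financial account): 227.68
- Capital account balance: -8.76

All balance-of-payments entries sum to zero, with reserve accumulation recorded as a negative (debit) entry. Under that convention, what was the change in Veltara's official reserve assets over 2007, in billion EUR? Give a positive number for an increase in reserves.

Official reserve transactions balance = -(231.34 + (-8.76) + 227.68) = -450.26
An accumulation of reserves is recorded as a debit (negative entry), so the change in the stock of reserves is the negative of that balance.
Change in official reserves = -(-450.26) = 450.26

450.26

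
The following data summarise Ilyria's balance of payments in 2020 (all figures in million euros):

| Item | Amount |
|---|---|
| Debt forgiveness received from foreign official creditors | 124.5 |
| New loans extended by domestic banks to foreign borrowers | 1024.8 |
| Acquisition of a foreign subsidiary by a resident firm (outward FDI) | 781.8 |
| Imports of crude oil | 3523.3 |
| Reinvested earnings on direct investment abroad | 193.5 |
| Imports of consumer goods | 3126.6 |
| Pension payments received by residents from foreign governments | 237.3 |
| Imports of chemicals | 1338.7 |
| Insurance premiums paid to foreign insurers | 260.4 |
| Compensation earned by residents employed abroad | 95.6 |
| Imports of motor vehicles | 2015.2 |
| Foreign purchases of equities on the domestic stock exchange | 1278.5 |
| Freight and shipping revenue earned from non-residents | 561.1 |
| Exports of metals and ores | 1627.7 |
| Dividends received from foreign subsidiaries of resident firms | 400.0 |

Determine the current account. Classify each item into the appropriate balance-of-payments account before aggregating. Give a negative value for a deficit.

-7149.0

Goods: -2015.2 + 1627.7 - 3126.6 - 1338.7 - 3523.3 = -8376.1
Services: -260.4 + 561.1 = 300.7
Primary income: 193.5 + 400.0 + 95.6 = 689.1
Secondary income: 237.3
Current account = (-8376.1) + 300.7 + 689.1 + 237.3 = -7149.0
(Excluded from the current account — capital account: debt forgiveness received from foreign official creditors 124.5; financial account: new loans extended by domestic banks to foreign borrowers 1024.8, acquisition of a foreign subsidiary by a resident firm (outward FDI) 781.8, foreign purchases of equities on the domestic stock exchange 1278.5.)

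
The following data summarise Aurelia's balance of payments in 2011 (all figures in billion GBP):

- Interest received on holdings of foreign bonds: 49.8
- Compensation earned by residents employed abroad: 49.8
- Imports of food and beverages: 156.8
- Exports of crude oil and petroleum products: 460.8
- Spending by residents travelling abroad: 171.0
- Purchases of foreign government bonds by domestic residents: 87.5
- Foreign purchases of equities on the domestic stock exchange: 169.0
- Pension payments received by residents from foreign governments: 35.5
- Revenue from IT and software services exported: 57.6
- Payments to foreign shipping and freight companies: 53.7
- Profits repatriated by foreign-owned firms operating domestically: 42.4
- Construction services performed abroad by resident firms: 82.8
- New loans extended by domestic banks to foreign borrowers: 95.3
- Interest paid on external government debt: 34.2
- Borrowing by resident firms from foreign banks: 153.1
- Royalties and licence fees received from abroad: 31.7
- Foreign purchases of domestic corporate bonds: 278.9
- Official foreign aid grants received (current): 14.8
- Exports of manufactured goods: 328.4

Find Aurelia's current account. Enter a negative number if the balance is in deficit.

653.1

Goods: 460.8 - 156.8 + 328.4 = 632.4
Services: -171.0 + 82.8 + 57.6 - 53.7 + 31.7 = -52.6
Primary income: 49.8 + 49.8 - 34.2 - 42.4 = 23.0
Secondary income: 35.5 + 14.8 = 50.3
Current account = 632.4 + (-52.6) + 23.0 + 50.3 = 653.1
(Excluded from the current account — financial account: purchases of foreign government bonds by domestic residents 87.5, foreign purchases of equities on the domestic stock exchange 169.0, new loans extended by domestic banks to foreign borrowers 95.3, borrowing by resident firms from foreign banks 153.1, foreign purchases of domestic corporate bonds 278.9.)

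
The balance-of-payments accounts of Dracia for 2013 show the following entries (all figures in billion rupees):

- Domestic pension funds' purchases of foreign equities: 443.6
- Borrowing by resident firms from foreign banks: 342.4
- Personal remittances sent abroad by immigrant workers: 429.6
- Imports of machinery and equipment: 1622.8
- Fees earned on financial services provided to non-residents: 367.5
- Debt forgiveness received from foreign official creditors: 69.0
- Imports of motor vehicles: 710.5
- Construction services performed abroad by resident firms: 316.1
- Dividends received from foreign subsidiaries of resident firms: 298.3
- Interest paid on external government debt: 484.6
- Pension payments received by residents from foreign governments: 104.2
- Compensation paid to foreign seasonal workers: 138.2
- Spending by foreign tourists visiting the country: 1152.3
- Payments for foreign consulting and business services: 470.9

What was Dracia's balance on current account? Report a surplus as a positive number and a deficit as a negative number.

Goods: -1622.8 - 710.5 = -2333.3
Services: -470.9 + 1152.3 + 316.1 + 367.5 = 1365.0
Primary income: 298.3 - 484.6 - 138.2 = -324.5
Secondary income: 104.2 - 429.6 = -325.4
Current account = (-2333.3) + 1365.0 + (-324.5) + (-325.4) = -1618.2
(Excluded from the current account — financial account: domestic pension funds' purchases of foreign equities 443.6, borrowing by resident firms from foreign banks 342.4; capital account: debt forgiveness received from foreign official creditors 69.0.)

-1618.2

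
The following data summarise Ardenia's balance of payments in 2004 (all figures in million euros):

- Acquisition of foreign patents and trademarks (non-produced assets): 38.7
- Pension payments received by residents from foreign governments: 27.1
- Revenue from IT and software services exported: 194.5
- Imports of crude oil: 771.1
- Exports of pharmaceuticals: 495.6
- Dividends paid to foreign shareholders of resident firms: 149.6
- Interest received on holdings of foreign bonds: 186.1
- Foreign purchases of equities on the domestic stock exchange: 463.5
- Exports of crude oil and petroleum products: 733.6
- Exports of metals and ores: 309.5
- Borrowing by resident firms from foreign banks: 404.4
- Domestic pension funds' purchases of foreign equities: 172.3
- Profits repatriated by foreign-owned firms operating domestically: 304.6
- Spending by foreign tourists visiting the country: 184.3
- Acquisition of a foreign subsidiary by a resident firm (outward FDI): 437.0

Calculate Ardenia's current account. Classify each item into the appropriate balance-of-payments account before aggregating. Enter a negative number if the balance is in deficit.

905.4

Goods: 495.6 + 309.5 + 733.6 - 771.1 = 767.6
Services: 184.3 + 194.5 = 378.8
Primary income: -304.6 + 186.1 - 149.6 = -268.1
Secondary income: 27.1
Current account = 767.6 + 378.8 + (-268.1) + 27.1 = 905.4
(Excluded from the current account — capital account: acquisition of foreign patents and trademarks (non-produced assets) 38.7; financial account: foreign purchases of equities on the domestic stock exchange 463.5, borrowing by resident firms from foreign banks 404.4, domestic pension funds' purchases of foreign equities 172.3, acquisition of a foreign subsidiary by a resident firm (outward FDI) 437.0.)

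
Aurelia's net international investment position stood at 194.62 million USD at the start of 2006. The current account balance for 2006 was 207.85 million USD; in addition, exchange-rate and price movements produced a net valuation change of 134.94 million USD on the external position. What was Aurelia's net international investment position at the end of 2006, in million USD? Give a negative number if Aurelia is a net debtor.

Change in NIIP = current account + net valuation change = 207.85 + 134.94 = 342.79
End-of-year NIIP = 194.62 + 342.79 = 537.41

537.41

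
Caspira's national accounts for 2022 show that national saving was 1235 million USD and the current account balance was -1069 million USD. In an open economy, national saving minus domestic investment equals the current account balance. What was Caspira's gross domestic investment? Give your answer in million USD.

S - I = CA (net lending to the rest of the world).
I = S - CA = 1235 - (-1069) = 2304

2304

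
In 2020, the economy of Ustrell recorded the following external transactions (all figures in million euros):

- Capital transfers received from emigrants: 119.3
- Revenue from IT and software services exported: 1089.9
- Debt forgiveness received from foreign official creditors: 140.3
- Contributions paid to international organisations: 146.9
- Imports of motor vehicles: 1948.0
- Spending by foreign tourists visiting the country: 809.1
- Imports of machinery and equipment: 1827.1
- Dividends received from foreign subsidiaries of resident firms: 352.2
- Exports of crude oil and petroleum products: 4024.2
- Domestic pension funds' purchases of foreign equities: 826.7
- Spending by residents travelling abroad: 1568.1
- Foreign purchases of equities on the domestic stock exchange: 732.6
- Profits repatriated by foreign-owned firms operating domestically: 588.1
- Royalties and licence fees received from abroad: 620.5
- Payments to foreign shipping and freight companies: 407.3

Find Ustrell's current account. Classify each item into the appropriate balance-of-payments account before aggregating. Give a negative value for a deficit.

410.4

Goods: -1948.0 - 1827.1 + 4024.2 = 249.1
Services: 1089.9 + 809.1 + 620.5 - 407.3 - 1568.1 = 544.1
Primary income: 352.2 - 588.1 = -235.9
Secondary income: -146.9
Current account = 249.1 + 544.1 + (-235.9) + (-146.9) = 410.4
(Excluded from the current account — capital account: capital transfers received from emigrants 119.3, debt forgiveness received from foreign official creditors 140.3; financial account: domestic pension funds' purchases of foreign equities 826.7, foreign purchases of equities on the domestic stock exchange 732.6.)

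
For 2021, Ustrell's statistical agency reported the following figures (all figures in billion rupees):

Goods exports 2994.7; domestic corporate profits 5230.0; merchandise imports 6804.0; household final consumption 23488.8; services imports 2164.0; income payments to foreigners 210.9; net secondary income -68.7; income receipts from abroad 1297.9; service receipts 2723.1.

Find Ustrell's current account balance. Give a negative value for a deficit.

-2231.9

Goods balance = 2994.7 - 6804.0 = -3809.3
Services balance = 2723.1 - 2164.0 = 559.1
Trade balance (goods + services) = -3809.3 + 559.1 = -3250.2
Net primary income = 1297.9 - 210.9 = 1087.0
Net secondary income = -68.7
Current account = -3250.2 + 1087.0 + (-68.7) = -2231.9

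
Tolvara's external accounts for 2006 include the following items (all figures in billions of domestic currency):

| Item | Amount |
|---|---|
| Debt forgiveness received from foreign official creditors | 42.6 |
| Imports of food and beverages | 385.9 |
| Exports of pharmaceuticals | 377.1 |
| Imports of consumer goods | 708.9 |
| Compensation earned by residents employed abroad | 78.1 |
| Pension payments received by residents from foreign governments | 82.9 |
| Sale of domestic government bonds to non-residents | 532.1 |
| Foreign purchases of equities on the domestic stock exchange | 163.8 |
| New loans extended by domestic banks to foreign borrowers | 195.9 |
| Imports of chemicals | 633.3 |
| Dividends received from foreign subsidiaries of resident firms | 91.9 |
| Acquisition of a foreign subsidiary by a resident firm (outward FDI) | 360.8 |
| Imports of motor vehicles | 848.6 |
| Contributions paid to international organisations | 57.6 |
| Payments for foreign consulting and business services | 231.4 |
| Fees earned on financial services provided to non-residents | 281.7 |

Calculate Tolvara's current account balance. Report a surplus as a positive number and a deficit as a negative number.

Goods: -633.3 - 708.9 - 848.6 - 385.9 + 377.1 = -2199.6
Services: -231.4 + 281.7 = 50.3
Primary income: 78.1 + 91.9 = 170.0
Secondary income: -57.6 + 82.9 = 25.3
Current account = (-2199.6) + 50.3 + 170.0 + 25.3 = -1954.0
(Excluded from the current account — capital account: debt forgiveness received from foreign official creditors 42.6; financial account: sale of domestic government bonds to non-residents 532.1, foreign purchases of equities on the domestic stock exchange 163.8, new loans extended by domestic banks to foreign borrowers 195.9, acquisition of a foreign subsidiary by a resident firm (outward FDI) 360.8.)

-1954.0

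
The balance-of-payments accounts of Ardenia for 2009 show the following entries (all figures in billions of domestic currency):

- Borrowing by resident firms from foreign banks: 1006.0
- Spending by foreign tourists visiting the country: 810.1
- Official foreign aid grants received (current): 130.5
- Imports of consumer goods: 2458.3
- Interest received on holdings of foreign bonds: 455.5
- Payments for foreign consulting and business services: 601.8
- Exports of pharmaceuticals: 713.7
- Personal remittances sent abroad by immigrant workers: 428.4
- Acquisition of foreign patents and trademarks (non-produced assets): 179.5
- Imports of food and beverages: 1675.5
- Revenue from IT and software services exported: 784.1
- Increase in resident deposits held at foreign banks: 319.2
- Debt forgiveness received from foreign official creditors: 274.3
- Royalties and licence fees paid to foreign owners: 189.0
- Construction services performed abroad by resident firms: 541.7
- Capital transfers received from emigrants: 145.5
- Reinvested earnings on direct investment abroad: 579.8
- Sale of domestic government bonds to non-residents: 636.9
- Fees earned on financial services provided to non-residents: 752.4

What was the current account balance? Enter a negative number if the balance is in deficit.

-585.2

Goods: 713.7 - 1675.5 - 2458.3 = -3420.1
Services: 810.1 + 784.1 - 601.8 + 541.7 - 189.0 + 752.4 = 2097.5
Primary income: 455.5 + 579.8 = 1035.3
Secondary income: -428.4 + 130.5 = -297.9
Current account = (-3420.1) + 2097.5 + 1035.3 + (-297.9) = -585.2
(Excluded from the current account — financial account: borrowing by resident firms from foreign banks 1006.0, increase in resident deposits held at foreign banks 319.2, sale of domestic government bonds to non-residents 636.9; capital account: acquisition of foreign patents and trademarks (non-produced assets) 179.5, debt forgiveness received from foreign official creditors 274.3, capital transfers received from emigrants 145.5.)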